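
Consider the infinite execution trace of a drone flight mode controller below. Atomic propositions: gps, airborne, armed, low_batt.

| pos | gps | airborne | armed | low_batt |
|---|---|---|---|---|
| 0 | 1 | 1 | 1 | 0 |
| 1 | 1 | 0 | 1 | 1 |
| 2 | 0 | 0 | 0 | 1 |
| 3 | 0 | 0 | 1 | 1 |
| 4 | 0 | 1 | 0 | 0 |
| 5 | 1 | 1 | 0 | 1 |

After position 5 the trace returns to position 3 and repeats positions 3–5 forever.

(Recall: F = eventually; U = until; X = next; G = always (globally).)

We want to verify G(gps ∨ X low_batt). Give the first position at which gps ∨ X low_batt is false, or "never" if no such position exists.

Check gps ∨ X low_batt at each position in order: 0 ✓, 1 ✓, 2 ✓.
At position 3 the labels are {armed, low_batt} and the next position 4 has {airborne}, so gps ∨ X low_batt is false there. This is the first violation.

3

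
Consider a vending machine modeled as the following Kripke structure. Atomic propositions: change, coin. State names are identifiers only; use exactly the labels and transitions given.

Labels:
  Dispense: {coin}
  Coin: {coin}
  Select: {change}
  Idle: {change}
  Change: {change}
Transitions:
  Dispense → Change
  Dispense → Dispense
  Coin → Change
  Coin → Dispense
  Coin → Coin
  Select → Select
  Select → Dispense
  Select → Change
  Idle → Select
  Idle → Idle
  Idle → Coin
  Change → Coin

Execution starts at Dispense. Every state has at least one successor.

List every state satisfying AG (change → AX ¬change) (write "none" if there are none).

{Dispense, Coin, Change}

States satisfying change → AX ¬change: {Dispense, Coin, Change}.
States satisfying AG (change → AX ¬change): {Dispense, Coin, Change}.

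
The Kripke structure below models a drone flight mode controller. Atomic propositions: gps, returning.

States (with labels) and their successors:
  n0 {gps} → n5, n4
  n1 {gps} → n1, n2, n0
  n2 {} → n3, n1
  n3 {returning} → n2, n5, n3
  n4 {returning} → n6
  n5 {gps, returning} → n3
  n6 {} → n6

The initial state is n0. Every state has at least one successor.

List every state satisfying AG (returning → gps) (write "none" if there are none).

States satisfying returning → gps: {n0, n1, n2, n5, n6}.
States satisfying AG (returning → gps): {n6}.

{n6}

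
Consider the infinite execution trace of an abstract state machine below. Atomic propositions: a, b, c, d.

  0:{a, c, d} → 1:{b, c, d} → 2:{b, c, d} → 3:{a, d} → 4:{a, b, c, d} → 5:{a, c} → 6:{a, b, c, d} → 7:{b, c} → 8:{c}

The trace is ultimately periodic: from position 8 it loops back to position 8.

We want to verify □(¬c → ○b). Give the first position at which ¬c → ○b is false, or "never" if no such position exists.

¬c → ○b holds at every position 0..8, and those are all the positions the trace ever visits, so the invariant □(¬c → ○b) is never violated.

never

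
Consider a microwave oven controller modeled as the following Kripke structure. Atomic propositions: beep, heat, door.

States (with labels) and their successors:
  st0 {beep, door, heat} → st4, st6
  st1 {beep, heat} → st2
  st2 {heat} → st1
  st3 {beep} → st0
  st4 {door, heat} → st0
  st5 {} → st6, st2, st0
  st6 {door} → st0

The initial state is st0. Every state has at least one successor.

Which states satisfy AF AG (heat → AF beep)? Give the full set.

States satisfying AG (heat → AF beep): {st0, st1, st2, st3, st4, st5, st6}.
States satisfying AF AG (heat → AF beep): {st0, st1, st2, st3, st4, st5, st6}.

{st0, st1, st2, st3, st4, st5, st6}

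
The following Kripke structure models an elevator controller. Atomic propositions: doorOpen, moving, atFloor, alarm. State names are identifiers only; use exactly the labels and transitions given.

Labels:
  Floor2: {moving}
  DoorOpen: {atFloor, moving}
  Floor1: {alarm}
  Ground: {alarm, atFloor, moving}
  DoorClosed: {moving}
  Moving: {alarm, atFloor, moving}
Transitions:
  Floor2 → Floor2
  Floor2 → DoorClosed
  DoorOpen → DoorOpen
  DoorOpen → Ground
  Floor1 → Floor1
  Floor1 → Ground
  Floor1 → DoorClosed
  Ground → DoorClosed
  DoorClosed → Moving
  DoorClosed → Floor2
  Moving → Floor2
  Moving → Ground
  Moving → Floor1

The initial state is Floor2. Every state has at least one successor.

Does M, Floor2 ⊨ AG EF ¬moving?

States satisfying EF ¬moving: {Floor2, DoorOpen, Floor1, Ground, DoorClosed, Moving}.
States satisfying AG EF ¬moving: {Floor2, DoorOpen, Floor1, Ground, DoorClosed, Moving}.
Every state reachable from Floor2 satisfies EF ¬moving.
Floor2 ∈ Sat(AG EF ¬moving).

Satisfied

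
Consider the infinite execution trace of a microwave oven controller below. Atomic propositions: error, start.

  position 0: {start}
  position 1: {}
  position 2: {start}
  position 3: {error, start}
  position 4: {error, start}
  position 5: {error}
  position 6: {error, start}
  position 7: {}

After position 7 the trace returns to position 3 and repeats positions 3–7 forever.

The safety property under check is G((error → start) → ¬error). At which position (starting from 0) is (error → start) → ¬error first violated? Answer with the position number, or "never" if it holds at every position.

Check (error → start) → ¬error at each position in order: 0 ✓, 1 ✓, 2 ✓.
At position 3 the labels are {error, start}, so (error → start) → ¬error is false there. This is the first violation.

3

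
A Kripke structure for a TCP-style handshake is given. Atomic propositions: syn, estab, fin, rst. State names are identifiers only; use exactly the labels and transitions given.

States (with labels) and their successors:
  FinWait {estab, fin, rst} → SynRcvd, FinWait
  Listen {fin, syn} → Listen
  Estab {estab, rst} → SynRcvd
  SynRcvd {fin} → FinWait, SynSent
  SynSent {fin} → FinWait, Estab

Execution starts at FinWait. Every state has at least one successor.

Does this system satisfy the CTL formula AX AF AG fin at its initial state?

No

States satisfying AF AG fin: {Listen}.
States satisfying AX AF AG fin: {Listen}.
FinWait ∉ Sat(AX AF AG fin).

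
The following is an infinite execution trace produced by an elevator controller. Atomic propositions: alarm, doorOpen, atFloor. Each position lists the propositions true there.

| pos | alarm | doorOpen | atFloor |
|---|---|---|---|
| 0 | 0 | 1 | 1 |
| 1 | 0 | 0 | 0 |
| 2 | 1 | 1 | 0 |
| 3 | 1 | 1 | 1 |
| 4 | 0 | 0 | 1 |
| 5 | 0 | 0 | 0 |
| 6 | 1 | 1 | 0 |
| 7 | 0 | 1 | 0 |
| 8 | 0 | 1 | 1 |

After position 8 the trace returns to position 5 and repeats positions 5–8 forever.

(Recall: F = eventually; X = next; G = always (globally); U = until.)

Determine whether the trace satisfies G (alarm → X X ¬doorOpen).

alarm → X X ¬doorOpen must hold at every position from 0 onward. It fails at position 6, so G (alarm → X X ¬doorOpen) is false.
Positions where alarm holds: 2, 3, 6.
Check X X ¬doorOpen at each: 2→ok, 3→ok, 6→fails.

No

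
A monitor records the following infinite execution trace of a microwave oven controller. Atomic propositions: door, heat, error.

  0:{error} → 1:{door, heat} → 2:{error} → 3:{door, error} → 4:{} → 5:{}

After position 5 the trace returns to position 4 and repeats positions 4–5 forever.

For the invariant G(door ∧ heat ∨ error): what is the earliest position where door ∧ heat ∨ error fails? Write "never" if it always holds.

Check door ∧ heat ∨ error at each position in order: 0 ✓, 1 ✓, 2 ✓, 3 ✓.
At position 4 the labels are {}, so door ∧ heat ∨ error is false there. This is the first violation.

4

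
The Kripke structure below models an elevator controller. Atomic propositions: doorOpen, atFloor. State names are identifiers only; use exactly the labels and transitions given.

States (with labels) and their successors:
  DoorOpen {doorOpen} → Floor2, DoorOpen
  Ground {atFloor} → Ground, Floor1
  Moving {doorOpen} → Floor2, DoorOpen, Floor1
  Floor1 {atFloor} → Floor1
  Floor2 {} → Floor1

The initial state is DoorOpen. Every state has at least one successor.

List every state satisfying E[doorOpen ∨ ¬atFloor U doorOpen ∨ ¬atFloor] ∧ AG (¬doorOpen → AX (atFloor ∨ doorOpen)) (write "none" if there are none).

{DoorOpen, Moving, Floor2}

States satisfying doorOpen ∨ ¬atFloor: {DoorOpen, Moving, Floor2}.
States satisfying E[doorOpen ∨ ¬atFloor U doorOpen ∨ ¬atFloor]: {DoorOpen, Moving, Floor2}.
States satisfying ¬doorOpen → AX (atFloor ∨ doorOpen): {DoorOpen, Ground, Moving, Floor1, Floor2}.
States satisfying AG (¬doorOpen → AX (atFloor ∨ doorOpen)): {DoorOpen, Ground, Moving, Floor1, Floor2}.
States satisfying E[doorOpen ∨ ¬atFloor U doorOpen ∨ ¬atFloor] ∧ AG (¬doorOpen → AX (atFloor ∨ doorOpen)): {DoorOpen, Moving, Floor2}.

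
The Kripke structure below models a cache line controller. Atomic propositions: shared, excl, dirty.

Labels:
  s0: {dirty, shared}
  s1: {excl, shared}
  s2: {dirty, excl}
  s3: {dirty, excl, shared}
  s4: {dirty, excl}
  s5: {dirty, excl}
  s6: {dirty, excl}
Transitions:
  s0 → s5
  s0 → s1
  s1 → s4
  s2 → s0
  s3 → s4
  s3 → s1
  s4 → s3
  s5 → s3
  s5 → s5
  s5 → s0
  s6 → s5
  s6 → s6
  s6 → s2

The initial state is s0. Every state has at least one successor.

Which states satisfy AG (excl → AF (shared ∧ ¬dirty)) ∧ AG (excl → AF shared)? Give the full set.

none

States satisfying excl → AF (shared ∧ ¬dirty): {s0, s1}.
States satisfying AG (excl → AF (shared ∧ ¬dirty)): ∅.
States satisfying excl → AF shared: {s0, s1, s2, s3, s4}.
States satisfying AG (excl → AF shared): {s1, s3, s4}.
States satisfying AG (excl → AF (shared ∧ ¬dirty)) ∧ AG (excl → AF shared): ∅.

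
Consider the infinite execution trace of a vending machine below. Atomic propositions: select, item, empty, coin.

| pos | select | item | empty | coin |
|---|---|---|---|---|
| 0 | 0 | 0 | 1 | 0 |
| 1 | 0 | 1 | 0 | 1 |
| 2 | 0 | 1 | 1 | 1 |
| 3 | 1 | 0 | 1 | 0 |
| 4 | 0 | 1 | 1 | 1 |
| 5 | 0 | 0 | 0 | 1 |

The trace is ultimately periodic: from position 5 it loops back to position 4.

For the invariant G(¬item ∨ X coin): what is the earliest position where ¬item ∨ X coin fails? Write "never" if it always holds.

Check ¬item ∨ X coin at each position in order: 0 ✓, 1 ✓.
At position 2 the labels are {coin, empty, item} and the next position 3 has {empty, select}, so ¬item ∨ X coin is false there. This is the first violation.

2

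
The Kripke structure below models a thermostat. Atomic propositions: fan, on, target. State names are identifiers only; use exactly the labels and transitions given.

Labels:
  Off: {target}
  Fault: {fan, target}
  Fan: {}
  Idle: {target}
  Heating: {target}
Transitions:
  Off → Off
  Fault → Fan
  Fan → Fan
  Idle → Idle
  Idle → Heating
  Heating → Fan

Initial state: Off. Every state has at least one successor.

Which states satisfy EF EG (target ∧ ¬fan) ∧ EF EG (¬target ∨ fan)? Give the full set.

States satisfying EG (target ∧ ¬fan): {Off, Idle}.
States satisfying EF EG (target ∧ ¬fan): {Off, Idle}.
States satisfying EG (¬target ∨ fan): {Fault, Fan}.
States satisfying EF EG (¬target ∨ fan): {Fault, Fan, Idle, Heating}.
States satisfying EF EG (target ∧ ¬fan) ∧ EF EG (¬target ∨ fan): {Idle}.

{Idle}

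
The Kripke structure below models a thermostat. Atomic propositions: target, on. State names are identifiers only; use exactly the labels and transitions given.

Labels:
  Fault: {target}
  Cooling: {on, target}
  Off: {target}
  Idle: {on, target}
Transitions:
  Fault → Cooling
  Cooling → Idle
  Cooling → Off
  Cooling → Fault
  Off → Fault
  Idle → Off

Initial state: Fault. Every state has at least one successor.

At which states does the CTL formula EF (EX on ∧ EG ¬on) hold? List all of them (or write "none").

States satisfying EX on ∧ EG ¬on: ∅.
States satisfying EF (EX on ∧ EG ¬on): ∅.

none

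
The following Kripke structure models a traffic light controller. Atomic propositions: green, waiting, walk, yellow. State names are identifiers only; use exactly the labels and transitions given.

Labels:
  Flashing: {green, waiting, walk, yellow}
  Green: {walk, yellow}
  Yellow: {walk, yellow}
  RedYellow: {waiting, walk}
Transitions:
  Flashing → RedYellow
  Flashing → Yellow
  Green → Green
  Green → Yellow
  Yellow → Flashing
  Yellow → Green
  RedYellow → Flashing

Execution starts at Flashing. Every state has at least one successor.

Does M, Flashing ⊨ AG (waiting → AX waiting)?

Does not hold

States satisfying waiting → AX waiting: {Green, Yellow, RedYellow}.
States satisfying AG (waiting → AX waiting): ∅.
Flashing is reachable from Flashing and violates waiting → AX waiting, so AG fails at Flashing.
Flashing ∉ Sat(AG (waiting → AX waiting)).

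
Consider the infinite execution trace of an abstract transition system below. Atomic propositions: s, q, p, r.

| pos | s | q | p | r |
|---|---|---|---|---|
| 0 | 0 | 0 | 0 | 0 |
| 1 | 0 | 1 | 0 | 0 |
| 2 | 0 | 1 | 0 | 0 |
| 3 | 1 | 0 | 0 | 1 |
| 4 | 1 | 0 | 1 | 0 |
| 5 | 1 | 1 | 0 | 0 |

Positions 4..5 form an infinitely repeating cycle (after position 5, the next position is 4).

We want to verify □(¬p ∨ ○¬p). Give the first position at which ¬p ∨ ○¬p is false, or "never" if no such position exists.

¬p ∨ ○¬p holds at every position 0..5, and those are all the positions the trace ever visits, so the invariant □(¬p ∨ ○¬p) is never violated.

never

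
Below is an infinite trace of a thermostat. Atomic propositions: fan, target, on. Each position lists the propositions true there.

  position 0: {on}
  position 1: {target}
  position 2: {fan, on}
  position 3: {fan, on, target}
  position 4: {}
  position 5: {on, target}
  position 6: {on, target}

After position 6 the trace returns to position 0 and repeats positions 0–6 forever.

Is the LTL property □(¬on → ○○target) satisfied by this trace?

Satisfied

¬on → ○○target holds at every position 0..6, and those are all positions ever visited, so □(¬on → ○○target) holds.
Positions where ¬on holds: 1, 4.
Check ○○target at each: 1→ok, 4→ok.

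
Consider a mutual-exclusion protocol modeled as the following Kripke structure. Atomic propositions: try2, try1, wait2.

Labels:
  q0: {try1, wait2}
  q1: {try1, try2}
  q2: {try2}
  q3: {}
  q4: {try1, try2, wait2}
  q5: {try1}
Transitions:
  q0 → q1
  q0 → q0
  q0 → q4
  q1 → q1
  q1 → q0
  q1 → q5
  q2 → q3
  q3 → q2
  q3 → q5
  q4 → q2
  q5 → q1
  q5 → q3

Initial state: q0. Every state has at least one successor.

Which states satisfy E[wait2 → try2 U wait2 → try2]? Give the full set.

{q1, q2, q3, q4, q5}

States satisfying wait2 → try2: {q1, q2, q3, q4, q5}.
States satisfying E[wait2 → try2 U wait2 → try2]: {q1, q2, q3, q4, q5}.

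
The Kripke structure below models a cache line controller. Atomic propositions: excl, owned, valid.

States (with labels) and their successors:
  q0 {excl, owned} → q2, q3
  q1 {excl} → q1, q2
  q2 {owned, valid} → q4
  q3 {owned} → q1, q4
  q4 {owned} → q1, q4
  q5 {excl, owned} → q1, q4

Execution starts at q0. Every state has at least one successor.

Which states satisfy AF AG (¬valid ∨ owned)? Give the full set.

{q0, q1, q2, q3, q4, q5}

States satisfying AG (¬valid ∨ owned): {q0, q1, q2, q3, q4, q5}.
States satisfying AF AG (¬valid ∨ owned): {q0, q1, q2, q3, q4, q5}.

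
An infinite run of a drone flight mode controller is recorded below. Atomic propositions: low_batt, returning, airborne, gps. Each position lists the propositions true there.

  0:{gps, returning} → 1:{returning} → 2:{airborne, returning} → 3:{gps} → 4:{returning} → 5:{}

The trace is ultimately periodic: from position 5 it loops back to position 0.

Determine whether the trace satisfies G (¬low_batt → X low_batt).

Does not hold

¬low_batt → X low_batt must hold at every position from 0 onward. It fails at position 0, so G (¬low_batt → X low_batt) is false.
Positions where ¬low_batt holds: 0, 1, 2, 3, 4, 5.
Check X low_batt at each: 0→fails, 1→fails, 2→fails, 3→fails, 4→fails, 5→fails.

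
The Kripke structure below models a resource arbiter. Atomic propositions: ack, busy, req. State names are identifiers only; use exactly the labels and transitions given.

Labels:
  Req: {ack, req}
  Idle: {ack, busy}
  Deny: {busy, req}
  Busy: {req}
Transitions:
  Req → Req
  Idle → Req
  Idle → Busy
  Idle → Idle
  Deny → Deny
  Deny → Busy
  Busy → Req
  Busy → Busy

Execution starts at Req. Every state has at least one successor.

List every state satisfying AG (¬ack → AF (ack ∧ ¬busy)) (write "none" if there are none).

States satisfying ¬ack → AF (ack ∧ ¬busy): {Req, Idle}.
States satisfying AG (¬ack → AF (ack ∧ ¬busy)): {Req}.

{Req}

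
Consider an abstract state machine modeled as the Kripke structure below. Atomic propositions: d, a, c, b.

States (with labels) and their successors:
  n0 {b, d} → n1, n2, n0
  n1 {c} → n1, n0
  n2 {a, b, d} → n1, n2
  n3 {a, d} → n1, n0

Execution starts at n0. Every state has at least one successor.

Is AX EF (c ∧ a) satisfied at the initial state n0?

Violated

States satisfying EF (c ∧ a): ∅.
States satisfying AX EF (c ∧ a): ∅.
n0 ∉ Sat(AX EF (c ∧ a)).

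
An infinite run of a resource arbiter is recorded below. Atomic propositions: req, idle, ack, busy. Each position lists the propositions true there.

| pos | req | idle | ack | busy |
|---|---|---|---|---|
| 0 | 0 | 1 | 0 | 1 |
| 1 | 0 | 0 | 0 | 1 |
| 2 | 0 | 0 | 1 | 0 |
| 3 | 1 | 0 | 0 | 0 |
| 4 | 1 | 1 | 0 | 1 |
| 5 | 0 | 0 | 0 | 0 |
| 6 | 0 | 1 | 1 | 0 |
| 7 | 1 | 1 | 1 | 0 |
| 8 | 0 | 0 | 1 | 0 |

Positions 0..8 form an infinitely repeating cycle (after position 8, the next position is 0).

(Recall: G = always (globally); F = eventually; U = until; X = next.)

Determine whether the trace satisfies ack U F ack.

Satisfied

Walking from position 0: F ack first holds at position 0, and ack holds at every earlier position along the way, so ack U F ack holds.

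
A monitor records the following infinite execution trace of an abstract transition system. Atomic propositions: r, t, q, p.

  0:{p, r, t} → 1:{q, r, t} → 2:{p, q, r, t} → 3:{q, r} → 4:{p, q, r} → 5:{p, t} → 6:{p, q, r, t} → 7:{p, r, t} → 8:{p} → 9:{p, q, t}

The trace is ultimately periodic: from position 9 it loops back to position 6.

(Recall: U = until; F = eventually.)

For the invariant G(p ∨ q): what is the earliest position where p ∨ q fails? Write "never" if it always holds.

p ∨ q holds at every position 0..9, and those are all the positions the trace ever visits, so the invariant G(p ∨ q) is never violated.

never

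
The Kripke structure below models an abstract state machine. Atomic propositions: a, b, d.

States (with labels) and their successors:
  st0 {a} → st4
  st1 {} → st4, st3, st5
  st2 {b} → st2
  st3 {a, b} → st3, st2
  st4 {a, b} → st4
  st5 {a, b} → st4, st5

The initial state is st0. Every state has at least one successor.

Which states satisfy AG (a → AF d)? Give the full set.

States satisfying a → AF d: {st1, st2}.
States satisfying AG (a → AF d): {st2}.

{st2}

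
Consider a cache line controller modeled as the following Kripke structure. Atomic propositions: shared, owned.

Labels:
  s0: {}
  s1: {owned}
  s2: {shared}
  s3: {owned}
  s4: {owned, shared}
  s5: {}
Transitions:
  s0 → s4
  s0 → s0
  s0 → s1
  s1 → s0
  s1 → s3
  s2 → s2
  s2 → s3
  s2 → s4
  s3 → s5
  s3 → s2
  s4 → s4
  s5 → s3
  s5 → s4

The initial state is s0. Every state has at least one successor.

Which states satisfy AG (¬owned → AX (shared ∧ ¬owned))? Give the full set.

{s4}

States satisfying ¬owned → AX (shared ∧ ¬owned): {s1, s3, s4}.
States satisfying AG (¬owned → AX (shared ∧ ¬owned)): {s4}.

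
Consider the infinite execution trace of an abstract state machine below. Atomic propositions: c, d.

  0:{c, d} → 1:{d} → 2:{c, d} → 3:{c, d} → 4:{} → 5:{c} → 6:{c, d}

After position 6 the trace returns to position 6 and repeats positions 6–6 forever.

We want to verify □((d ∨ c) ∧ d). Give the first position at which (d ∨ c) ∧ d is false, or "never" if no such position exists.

Check (d ∨ c) ∧ d at each position in order: 0 ✓, 1 ✓, 2 ✓, 3 ✓.
At position 4 the labels are {}, so (d ∨ c) ∧ d is false there. This is the first violation.

4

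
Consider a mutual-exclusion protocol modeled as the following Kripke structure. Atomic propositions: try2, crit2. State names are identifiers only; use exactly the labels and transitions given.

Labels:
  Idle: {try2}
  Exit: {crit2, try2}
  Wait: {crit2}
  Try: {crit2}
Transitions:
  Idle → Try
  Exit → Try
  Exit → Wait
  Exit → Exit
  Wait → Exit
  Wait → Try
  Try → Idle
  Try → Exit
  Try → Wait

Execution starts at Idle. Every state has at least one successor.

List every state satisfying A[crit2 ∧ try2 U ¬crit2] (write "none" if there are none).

{Idle}

States satisfying crit2 ∧ try2: {Exit}.
States satisfying ¬crit2: {Idle}.
States satisfying A[crit2 ∧ try2 U ¬crit2]: {Idle}.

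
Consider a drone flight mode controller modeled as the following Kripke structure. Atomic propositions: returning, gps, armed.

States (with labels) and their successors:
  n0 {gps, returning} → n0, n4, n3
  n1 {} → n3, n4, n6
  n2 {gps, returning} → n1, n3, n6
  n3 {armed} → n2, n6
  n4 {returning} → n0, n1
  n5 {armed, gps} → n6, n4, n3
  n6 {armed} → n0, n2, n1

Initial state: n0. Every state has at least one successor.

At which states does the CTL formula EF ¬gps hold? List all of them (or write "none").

{n0, n1, n2, n3, n4, n5, n6}

States satisfying ¬gps: {n1, n3, n4, n6}.
States satisfying EF ¬gps: {n0, n1, n2, n3, n4, n5, n6}.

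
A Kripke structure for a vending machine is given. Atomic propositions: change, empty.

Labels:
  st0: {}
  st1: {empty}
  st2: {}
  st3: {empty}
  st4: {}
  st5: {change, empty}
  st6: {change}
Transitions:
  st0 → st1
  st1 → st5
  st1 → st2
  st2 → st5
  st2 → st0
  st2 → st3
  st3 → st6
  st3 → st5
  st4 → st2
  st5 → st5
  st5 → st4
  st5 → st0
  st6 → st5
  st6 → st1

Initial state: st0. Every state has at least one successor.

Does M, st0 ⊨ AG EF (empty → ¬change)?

States satisfying EF (empty → ¬change): {st0, st1, st2, st3, st4, st5, st6}.
States satisfying AG EF (empty → ¬change): {st0, st1, st2, st3, st4, st5, st6}.
Every state reachable from st0 satisfies EF (empty → ¬change).
st0 ∈ Sat(AG EF (empty → ¬change)).

Satisfied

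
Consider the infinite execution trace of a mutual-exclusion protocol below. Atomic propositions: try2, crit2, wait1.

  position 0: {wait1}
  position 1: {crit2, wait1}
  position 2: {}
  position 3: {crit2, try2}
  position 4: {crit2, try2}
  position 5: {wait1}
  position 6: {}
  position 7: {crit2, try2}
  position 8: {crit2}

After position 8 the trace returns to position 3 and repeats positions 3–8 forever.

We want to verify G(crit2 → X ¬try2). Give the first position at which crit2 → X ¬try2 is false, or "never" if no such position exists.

Check crit2 → X ¬try2 at each position in order: 0 ✓, 1 ✓, 2 ✓.
At position 3 the labels are {crit2, try2} and the next position 4 has {crit2, try2}, so crit2 → X ¬try2 is false there. This is the first violation.

3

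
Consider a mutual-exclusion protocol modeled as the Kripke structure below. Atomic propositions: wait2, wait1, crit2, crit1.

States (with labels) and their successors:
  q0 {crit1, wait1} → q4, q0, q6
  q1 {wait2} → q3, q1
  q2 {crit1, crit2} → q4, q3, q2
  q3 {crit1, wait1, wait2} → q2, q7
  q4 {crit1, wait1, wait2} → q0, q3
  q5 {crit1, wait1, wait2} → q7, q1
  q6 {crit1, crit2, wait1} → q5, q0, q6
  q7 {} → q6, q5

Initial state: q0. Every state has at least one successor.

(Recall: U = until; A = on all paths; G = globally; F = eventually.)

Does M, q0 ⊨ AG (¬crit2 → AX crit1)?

States satisfying ¬crit2 → AX crit1: {q0, q2, q4, q6, q7}.
States satisfying AG (¬crit2 → AX crit1): ∅.
q1 is reachable from q0 and violates ¬crit2 → AX crit1, so AG fails at q0.
q0 ∉ Sat(AG (¬crit2 → AX crit1)).

Violated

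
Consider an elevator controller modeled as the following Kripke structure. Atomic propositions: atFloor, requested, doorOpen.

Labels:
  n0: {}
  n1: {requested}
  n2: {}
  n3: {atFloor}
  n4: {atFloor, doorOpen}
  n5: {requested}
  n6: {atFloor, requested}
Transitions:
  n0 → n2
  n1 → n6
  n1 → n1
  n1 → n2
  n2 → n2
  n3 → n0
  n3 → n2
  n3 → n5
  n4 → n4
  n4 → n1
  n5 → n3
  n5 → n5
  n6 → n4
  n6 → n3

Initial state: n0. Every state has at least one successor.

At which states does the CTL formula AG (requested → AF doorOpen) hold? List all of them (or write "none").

States satisfying requested → AF doorOpen: {n0, n2, n3, n4}.
States satisfying AG (requested → AF doorOpen): {n0, n2}.

{n0, n2}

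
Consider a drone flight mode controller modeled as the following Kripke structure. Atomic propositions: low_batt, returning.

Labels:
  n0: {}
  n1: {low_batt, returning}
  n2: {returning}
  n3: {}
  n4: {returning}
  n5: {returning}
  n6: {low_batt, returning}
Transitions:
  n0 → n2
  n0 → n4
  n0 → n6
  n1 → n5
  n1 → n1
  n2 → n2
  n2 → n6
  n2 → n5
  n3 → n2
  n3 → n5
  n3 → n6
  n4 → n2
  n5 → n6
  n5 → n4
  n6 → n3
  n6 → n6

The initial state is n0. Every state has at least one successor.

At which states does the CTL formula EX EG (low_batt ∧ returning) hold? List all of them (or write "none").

States satisfying EG (low_batt ∧ returning): {n1, n6}.
States satisfying EX EG (low_batt ∧ returning): {n0, n1, n2, n3, n5, n6}.

{n0, n1, n2, n3, n5, n6}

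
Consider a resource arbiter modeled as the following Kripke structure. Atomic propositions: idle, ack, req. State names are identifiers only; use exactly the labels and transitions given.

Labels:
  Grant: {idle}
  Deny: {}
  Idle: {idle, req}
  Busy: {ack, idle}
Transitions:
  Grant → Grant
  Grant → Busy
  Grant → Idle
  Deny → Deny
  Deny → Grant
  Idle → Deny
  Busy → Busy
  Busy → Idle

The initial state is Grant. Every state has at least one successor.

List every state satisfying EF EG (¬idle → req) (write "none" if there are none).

States satisfying EG (¬idle → req): {Grant, Busy}.
States satisfying EF EG (¬idle → req): {Grant, Deny, Idle, Busy}.

{Grant, Deny, Idle, Busy}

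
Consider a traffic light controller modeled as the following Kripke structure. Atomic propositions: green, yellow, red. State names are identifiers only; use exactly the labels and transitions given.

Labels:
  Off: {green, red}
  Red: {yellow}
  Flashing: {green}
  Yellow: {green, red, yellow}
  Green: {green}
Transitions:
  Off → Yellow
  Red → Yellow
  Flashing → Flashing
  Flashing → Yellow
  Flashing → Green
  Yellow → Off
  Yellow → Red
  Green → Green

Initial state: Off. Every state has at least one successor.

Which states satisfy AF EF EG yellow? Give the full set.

States satisfying EF EG yellow: {Off, Red, Flashing, Yellow}.
States satisfying AF EF EG yellow: {Off, Red, Flashing, Yellow}.

{Off, Red, Flashing, Yellow}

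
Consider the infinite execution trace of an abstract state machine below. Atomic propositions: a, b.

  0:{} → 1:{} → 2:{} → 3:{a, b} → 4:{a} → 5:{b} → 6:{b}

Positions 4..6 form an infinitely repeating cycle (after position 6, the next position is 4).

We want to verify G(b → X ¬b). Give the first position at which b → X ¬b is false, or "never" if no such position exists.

5

Check b → X ¬b at each position in order: 0 ✓, 1 ✓, 2 ✓, 3 ✓, 4 ✓.
At position 5 the labels are {b} and the next position 6 has {b}, so b → X ¬b is false there. This is the first violation.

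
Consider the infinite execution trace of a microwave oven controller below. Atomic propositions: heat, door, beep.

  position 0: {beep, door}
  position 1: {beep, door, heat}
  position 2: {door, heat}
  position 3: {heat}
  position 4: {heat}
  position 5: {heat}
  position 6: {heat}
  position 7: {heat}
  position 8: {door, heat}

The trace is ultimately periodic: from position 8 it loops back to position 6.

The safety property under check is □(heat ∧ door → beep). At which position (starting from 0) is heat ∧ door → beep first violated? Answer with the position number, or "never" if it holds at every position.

Check heat ∧ door → beep at each position in order: 0 ✓, 1 ✓.
At position 2 the labels are {door, heat}, so heat ∧ door → beep is false there. This is the first violation.

2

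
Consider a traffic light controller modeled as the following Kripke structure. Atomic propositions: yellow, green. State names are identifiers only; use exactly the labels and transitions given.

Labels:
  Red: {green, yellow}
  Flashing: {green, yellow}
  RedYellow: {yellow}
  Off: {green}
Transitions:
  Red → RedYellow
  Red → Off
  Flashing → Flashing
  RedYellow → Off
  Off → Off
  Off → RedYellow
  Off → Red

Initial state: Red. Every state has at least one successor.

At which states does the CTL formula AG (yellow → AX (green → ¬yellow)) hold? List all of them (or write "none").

{Red, RedYellow, Off}

States satisfying yellow → AX (green → ¬yellow): {Red, RedYellow, Off}.
States satisfying AG (yellow → AX (green → ¬yellow)): {Red, RedYellow, Off}.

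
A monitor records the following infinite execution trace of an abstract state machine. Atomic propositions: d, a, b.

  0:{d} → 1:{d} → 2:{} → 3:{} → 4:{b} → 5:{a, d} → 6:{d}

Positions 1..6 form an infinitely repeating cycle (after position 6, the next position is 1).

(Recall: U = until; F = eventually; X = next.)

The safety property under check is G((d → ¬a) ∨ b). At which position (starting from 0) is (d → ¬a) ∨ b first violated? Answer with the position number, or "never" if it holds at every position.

5

Check (d → ¬a) ∨ b at each position in order: 0 ✓, 1 ✓, 2 ✓, 3 ✓, 4 ✓.
At position 5 the labels are {a, d}, so (d → ¬a) ∨ b is false there. This is the first violation.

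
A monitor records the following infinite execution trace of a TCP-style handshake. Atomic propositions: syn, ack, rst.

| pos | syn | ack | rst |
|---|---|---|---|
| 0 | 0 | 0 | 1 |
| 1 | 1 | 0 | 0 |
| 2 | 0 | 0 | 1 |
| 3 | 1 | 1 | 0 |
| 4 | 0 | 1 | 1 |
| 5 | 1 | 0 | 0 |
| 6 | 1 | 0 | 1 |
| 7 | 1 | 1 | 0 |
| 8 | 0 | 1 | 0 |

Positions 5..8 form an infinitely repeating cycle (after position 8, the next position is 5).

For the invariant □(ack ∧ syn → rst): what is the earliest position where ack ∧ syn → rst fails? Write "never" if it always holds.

3

Check ack ∧ syn → rst at each position in order: 0 ✓, 1 ✓, 2 ✓.
At position 3 the labels are {ack, syn}, so ack ∧ syn → rst is false there. This is the first violation.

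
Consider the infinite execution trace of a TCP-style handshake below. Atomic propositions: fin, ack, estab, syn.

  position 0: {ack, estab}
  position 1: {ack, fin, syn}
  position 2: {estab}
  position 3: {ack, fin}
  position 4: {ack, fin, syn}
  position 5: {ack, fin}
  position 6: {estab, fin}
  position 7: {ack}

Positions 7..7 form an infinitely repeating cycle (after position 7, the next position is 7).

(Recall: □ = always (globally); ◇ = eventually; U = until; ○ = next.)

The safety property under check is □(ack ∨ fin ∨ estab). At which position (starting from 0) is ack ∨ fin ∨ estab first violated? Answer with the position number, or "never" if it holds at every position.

never

ack ∨ fin ∨ estab holds at every position 0..7, and those are all the positions the trace ever visits, so the invariant □(ack ∨ fin ∨ estab) is never violated.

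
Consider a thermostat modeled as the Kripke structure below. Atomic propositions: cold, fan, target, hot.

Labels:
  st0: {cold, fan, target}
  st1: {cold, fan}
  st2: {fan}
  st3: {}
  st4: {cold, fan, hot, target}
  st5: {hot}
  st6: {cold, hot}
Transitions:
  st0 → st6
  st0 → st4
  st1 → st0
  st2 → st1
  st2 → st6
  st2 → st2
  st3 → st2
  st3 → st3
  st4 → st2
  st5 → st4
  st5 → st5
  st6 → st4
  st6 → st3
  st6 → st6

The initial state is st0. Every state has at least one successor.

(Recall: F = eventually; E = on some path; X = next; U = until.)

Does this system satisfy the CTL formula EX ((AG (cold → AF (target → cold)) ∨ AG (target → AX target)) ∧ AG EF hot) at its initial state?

States satisfying EX ((AG (cold → AF (target → cold)) ∨ AG (target → AX target)) ∧ AG EF hot): {st0, st1, st2, st3, st4, st5, st6}.
st0 ∈ Sat(EX ((AG (cold → AF (target → cold)) ∨ AG (target → AX target)) ∧ AG EF hot)).

Yes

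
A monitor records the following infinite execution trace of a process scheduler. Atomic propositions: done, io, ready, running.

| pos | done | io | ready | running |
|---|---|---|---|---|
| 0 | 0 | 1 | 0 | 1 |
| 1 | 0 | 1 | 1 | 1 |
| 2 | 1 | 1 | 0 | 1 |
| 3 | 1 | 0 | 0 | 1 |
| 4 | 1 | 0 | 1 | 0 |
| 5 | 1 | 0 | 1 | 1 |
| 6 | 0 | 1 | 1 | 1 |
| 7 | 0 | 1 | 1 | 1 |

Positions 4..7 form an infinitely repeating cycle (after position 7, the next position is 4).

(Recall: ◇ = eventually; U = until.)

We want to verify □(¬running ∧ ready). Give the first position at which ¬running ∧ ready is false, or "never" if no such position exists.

At position 0 the labels are {io, running}, so ¬running ∧ ready is false there. This is the first violation.

0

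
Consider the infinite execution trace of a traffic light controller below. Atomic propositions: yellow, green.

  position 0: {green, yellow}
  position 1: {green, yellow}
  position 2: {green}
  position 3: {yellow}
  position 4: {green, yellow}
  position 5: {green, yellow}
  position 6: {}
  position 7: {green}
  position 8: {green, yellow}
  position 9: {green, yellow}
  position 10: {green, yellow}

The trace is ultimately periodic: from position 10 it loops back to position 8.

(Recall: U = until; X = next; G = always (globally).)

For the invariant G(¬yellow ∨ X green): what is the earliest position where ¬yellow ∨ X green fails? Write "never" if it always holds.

5

Check ¬yellow ∨ X green at each position in order: 0 ✓, 1 ✓, 2 ✓, 3 ✓, 4 ✓.
At position 5 the labels are {green, yellow} and the next position 6 has {}, so ¬yellow ∨ X green is false there. This is the first violation.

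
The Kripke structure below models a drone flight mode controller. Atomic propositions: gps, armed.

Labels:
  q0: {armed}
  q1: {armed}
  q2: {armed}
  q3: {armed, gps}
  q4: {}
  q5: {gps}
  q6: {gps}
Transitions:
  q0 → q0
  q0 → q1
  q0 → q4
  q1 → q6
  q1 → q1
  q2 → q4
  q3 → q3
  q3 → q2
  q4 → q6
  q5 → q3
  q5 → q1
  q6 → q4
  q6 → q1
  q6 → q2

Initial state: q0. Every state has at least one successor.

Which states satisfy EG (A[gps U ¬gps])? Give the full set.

{q0, q1, q2, q4, q6}

States satisfying A[gps U ¬gps]: {q0, q1, q2, q4, q6}.
States satisfying EG (A[gps U ¬gps]): {q0, q1, q2, q4, q6}.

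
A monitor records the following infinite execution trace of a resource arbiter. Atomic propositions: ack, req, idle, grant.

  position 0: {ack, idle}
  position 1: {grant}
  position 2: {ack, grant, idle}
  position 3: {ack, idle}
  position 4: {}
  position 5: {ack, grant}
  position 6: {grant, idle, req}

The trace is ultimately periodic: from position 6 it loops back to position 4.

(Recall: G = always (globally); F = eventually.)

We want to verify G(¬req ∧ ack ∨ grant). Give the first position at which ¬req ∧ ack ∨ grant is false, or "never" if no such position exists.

4

Check ¬req ∧ ack ∨ grant at each position in order: 0 ✓, 1 ✓, 2 ✓, 3 ✓.
At position 4 the labels are {}, so ¬req ∧ ack ∨ grant is false there. This is the first violation.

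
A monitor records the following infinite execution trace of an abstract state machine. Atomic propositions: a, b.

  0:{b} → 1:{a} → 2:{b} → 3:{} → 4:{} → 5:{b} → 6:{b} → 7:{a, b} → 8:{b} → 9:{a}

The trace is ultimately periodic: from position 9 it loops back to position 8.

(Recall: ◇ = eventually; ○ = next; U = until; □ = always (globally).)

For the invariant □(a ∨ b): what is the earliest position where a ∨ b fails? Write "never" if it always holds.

3

Check a ∨ b at each position in order: 0 ✓, 1 ✓, 2 ✓.
At position 3 the labels are {}, so a ∨ b is false there. This is the first violation.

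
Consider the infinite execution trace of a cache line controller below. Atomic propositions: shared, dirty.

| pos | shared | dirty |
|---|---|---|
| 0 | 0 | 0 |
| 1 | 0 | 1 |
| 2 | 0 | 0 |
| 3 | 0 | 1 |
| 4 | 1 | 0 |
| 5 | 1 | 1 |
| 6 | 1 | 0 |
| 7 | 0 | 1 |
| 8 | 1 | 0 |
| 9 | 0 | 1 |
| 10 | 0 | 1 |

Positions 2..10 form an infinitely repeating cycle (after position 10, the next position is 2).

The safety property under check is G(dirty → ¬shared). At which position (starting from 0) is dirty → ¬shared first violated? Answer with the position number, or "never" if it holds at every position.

5

Check dirty → ¬shared at each position in order: 0 ✓, 1 ✓, 2 ✓, 3 ✓, 4 ✓.
At position 5 the labels are {dirty, shared}, so dirty → ¬shared is false there. This is the first violation.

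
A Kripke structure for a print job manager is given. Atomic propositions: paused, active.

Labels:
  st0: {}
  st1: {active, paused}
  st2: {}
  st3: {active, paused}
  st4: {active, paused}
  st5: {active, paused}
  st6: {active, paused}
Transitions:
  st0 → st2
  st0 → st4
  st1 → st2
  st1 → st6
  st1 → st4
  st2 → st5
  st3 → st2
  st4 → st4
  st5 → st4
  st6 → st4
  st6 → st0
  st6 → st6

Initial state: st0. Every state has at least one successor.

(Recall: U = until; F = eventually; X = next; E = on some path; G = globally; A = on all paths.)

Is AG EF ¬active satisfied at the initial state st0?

Violated

States satisfying EF ¬active: {st0, st1, st2, st3, st6}.
States satisfying AG EF ¬active: ∅.
st4 is reachable from st0 and violates EF ¬active, so AG fails at st0.
st0 ∉ Sat(AG EF ¬active).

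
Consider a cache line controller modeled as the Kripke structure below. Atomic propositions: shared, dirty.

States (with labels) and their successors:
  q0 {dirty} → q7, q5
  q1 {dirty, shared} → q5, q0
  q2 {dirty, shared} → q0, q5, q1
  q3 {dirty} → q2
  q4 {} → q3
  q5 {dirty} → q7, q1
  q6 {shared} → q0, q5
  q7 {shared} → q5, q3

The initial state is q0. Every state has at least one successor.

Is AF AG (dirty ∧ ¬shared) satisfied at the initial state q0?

Does not hold

States satisfying AG (dirty ∧ ¬shared): ∅.
States satisfying AF AG (dirty ∧ ¬shared): ∅.
There is a path from q0 along which AG (dirty ∧ ¬shared) never holds.
q0 ∉ Sat(AF AG (dirty ∧ ¬shared)).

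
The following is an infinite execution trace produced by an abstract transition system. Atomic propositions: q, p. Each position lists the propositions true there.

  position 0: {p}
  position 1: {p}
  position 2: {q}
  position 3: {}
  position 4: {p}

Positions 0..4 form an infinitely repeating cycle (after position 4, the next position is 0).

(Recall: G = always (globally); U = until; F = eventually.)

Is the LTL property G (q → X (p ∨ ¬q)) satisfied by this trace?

q → X (p ∨ ¬q) holds at every position 0..4, and those are all positions ever visited, so G (q → X (p ∨ ¬q)) holds.
Positions where q holds: 2.
Check X (p ∨ ¬q) at each: 2→ok.

Yes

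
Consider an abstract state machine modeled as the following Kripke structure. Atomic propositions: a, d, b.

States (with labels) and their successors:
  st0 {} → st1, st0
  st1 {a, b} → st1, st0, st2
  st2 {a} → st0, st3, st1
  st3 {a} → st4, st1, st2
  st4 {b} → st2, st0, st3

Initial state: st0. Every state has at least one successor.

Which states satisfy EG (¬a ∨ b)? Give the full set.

{st0, st1, st4}

States satisfying ¬a ∨ b: {st0, st1, st4}.
States satisfying EG (¬a ∨ b): {st0, st1, st4}.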